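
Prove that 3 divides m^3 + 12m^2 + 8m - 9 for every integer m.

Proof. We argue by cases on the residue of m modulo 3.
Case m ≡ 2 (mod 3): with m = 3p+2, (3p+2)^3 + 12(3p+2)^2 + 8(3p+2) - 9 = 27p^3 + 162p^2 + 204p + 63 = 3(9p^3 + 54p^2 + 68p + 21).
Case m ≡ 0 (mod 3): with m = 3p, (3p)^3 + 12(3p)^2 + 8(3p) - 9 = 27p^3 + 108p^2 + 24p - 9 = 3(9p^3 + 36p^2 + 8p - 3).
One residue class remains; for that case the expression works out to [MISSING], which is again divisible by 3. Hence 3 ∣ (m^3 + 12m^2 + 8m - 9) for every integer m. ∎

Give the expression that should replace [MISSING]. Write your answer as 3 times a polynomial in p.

The residues treated are {2, 0}, so the missing case is m ≡ 1 (mod 3); write m = 3p+1.
Then (3p+1)^3 + 12(3p+1)^2 + 8(3p+1) - 9 = 27p^3 + 135p^2 + 105p + 12 = 3(9p^3 + 45p^2 + 35p + 4).

3(9p^3 + 45p^2 + 35p + 4)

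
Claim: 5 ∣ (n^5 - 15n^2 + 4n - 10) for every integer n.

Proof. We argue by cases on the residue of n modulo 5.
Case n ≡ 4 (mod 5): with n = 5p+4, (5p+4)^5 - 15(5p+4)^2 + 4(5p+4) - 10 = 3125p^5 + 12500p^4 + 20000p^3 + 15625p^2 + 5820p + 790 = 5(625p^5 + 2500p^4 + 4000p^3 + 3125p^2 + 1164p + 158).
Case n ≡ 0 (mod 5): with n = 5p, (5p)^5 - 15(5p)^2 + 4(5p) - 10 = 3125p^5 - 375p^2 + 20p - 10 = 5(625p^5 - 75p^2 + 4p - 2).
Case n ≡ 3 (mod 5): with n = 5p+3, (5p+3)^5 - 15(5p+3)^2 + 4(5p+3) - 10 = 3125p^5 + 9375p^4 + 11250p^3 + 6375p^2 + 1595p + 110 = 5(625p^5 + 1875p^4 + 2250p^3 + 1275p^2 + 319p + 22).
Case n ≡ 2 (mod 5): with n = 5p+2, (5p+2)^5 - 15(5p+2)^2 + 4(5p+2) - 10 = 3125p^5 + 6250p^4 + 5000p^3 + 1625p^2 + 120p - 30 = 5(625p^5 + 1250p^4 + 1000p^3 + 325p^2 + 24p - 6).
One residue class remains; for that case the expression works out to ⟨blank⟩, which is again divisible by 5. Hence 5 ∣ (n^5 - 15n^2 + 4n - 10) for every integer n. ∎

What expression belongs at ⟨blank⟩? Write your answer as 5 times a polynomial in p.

Only n ≡ 1 (mod 5) is unaccounted for. Put n = 5p+1:
(5p+1)^5 - 15(5p+1)^2 + 4(5p+1) - 10 expands to 3125p^5 + 3125p^4 + 1250p^3 - 125p^2 - 105p - 20,
and factoring out 5 leaves 5(625p^5 + 625p^4 + 250p^3 - 25p^2 - 21p - 4).

5(625p^5 + 625p^4 + 250p^3 - 25p^2 - 21p - 4)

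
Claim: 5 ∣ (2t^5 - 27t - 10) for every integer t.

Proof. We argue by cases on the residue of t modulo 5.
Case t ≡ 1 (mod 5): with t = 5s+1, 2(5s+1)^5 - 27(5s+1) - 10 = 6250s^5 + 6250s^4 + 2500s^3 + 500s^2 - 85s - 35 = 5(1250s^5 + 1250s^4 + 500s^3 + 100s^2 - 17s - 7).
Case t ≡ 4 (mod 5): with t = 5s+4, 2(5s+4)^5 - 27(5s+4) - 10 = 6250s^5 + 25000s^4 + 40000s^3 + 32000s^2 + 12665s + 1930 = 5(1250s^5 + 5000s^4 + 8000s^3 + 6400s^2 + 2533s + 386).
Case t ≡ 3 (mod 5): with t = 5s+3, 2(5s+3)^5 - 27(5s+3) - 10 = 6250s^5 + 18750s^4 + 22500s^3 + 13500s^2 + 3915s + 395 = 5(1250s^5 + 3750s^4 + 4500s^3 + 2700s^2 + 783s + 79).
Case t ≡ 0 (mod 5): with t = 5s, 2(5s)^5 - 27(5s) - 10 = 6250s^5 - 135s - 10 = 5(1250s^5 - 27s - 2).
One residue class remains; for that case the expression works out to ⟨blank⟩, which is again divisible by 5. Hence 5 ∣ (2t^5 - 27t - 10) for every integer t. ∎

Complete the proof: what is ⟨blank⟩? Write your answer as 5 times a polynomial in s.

Only t ≡ 2 (mod 5) is unaccounted for. Put t = 5s+2:
2(5s+2)^5 - 27(5s+2) - 10 expands to 6250s^5 + 12500s^4 + 10000s^3 + 4000s^2 + 665s,
and factoring out 5 leaves 5(1250s^5 + 2500s^4 + 2000s^3 + 800s^2 + 133s).

5(1250s^5 + 2500s^4 + 2000s^3 + 800s^2 + 133s)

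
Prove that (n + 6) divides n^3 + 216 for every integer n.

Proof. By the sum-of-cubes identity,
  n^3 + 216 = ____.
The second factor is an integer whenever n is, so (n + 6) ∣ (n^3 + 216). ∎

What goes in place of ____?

a^3 + b^3 = (a + b)(a^2 - ab + b^2). With a = n, b = 6:
n^3 + 216 = (n + 6)(n^2 - 6n + 36).

(n + 6)(n^2 - 6n + 36)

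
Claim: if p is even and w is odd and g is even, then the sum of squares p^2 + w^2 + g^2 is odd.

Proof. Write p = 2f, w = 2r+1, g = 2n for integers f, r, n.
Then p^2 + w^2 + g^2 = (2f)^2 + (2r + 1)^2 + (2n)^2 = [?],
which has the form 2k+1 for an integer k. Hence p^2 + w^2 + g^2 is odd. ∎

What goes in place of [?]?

2(2f^2 + 2n^2 + 2r^2 + 2r) + 1

(2f)^2 + (2r + 1)^2 + (2n)^2 = 4f^2 + 4n^2 + 4r^2 + 4r + 1
= 2(2f^2 + 2n^2 + 2r^2 + 2r) + 1.
Since 2f^2 + 2n^2 + 2r^2 + 2r is an integer, the sum of squares is of the form 2k+1 for an integer k.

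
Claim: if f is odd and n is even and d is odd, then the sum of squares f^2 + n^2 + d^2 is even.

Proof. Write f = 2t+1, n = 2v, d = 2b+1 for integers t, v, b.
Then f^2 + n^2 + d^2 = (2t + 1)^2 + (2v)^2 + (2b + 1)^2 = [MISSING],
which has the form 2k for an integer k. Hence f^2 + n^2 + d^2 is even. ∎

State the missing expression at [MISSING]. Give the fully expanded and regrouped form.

2(2b^2 + 2b + 2t^2 + 2t + 2v^2 + 1)

(2t + 1)^2 + (2v)^2 + (2b + 1)^2 = 4b^2 + 4b + 4t^2 + 4t + 4v^2 + 2
= 2(2b^2 + 2b + 2t^2 + 2t + 2v^2 + 1).
Since 2b^2 + 2b + 2t^2 + 2t + 2v^2 + 1 is an integer, the sum of squares is of the form 2k for an integer k.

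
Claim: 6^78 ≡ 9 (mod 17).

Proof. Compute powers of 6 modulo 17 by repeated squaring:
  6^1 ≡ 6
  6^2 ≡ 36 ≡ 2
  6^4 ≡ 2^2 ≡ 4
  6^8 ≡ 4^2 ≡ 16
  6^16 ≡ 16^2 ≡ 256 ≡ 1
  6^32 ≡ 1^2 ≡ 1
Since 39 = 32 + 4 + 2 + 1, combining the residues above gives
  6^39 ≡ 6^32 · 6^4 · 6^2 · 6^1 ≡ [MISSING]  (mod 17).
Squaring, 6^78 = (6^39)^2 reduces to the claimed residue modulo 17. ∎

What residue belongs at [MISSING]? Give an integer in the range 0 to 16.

14

Multiply the listed residues: 1 · 4 · 2 · 6 = 4 → 8 → 48.
Reducing modulo 17: 48 = 2·17 + 14, so 6^39 ≡ 14.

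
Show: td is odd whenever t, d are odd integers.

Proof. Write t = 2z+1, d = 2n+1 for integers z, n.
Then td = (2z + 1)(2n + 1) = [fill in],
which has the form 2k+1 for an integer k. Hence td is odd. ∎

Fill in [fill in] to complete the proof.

Expanding: (2z + 1)(2n + 1) = 4nz + 2n + 2z + 1.
Every term except the constant is even, so this is 2(2nz + n + z) + 1,
and 2nz + n + z ∈ ℤ gives the required form.

2(2nz + n + z) + 1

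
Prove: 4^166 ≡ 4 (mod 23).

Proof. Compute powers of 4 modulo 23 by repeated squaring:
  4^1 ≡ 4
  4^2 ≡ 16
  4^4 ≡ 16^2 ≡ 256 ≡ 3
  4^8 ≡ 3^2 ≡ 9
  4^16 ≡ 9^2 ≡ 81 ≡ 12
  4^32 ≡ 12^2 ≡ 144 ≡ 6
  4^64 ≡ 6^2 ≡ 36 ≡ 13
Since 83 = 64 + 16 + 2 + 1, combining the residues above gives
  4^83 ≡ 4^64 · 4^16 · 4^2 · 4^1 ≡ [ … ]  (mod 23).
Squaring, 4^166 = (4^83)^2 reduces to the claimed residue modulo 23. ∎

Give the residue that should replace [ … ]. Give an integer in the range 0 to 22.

2

Multiply the listed residues: 13 · 12 · 16 · 4 = 156 → 2496 → 9984.
Reducing modulo 23: 9984 = 434·23 + 2, so 4^83 ≡ 2.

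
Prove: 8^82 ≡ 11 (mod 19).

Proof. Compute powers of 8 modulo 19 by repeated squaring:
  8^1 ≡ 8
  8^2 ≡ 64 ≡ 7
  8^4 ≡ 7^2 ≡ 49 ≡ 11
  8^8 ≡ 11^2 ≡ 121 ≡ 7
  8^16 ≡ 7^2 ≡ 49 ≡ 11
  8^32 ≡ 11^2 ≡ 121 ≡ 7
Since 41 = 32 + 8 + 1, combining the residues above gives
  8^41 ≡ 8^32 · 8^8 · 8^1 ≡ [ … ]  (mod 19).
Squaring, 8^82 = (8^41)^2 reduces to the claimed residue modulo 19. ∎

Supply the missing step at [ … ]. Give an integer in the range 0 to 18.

12

8^32 · 8^8 · 8^1 ≡ 7 · 7 · 8 = 392.
392 mod 19 = 12, so 8^41 ≡ 12 (mod 19).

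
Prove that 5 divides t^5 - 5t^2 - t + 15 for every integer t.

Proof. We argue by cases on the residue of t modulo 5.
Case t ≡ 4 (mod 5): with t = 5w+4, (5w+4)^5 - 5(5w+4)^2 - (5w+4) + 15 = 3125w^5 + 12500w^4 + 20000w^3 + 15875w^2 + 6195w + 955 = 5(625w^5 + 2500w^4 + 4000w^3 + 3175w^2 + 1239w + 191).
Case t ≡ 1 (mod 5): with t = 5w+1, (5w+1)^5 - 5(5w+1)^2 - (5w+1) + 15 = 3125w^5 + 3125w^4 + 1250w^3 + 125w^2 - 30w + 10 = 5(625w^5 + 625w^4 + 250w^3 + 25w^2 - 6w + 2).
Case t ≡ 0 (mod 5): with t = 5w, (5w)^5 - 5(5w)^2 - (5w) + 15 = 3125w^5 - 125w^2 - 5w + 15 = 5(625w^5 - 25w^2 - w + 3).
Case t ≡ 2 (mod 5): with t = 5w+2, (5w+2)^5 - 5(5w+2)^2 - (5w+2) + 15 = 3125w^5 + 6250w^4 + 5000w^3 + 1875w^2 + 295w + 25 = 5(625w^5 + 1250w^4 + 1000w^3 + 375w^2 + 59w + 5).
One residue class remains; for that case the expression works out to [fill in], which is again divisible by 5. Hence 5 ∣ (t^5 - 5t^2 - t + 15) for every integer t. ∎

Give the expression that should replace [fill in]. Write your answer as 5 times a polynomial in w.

The residues treated are {4, 1, 0, 2}, so the missing case is t ≡ 3 (mod 5); write t = 5w+3.
Then (5w+3)^5 - 5(5w+3)^2 - (5w+3) + 15 = 3125w^5 + 9375w^4 + 11250w^3 + 6625w^2 + 1870w + 210 = 5(625w^5 + 1875w^4 + 2250w^3 + 1325w^2 + 374w + 42).

5(625w^5 + 1875w^4 + 2250w^3 + 1325w^2 + 374w + 42)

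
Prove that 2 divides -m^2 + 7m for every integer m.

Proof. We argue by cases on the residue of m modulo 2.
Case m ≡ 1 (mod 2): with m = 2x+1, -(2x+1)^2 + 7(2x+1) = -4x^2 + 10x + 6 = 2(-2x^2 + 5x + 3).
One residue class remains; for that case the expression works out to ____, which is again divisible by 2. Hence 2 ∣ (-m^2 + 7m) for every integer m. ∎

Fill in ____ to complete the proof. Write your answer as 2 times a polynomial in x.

The residues treated are {1}, so the missing case is m ≡ 0 (mod 2); write m = 2x.
Then -(2x)^2 + 7(2x) = -4x^2 + 14x = 2(-2x^2 + 7x).

2(-2x^2 + 7x)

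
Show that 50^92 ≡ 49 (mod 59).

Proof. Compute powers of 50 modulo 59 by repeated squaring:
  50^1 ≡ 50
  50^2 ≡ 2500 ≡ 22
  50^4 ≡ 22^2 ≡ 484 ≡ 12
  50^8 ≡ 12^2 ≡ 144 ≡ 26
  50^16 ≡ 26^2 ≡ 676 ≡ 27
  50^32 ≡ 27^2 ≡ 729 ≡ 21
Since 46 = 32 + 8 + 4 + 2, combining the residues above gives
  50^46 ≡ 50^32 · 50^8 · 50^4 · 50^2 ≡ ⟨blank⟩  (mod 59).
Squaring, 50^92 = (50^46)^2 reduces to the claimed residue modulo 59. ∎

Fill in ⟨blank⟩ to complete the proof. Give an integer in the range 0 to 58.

7

50^32 · 50^8 · 50^4 · 50^2 ≡ 21 · 26 · 12 · 22 = 144144.
144144 mod 59 = 7, so 50^46 ≡ 7 (mod 59).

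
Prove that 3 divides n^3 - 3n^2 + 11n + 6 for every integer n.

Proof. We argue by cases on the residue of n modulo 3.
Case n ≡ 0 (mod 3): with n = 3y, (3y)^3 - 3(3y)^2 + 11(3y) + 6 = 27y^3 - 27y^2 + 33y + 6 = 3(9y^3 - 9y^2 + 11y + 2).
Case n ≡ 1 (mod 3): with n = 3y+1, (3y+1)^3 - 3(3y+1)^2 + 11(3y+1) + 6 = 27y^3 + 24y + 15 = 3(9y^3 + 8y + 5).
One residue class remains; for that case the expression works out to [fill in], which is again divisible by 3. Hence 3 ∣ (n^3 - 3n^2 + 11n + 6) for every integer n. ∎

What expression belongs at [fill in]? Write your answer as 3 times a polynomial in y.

3(9y^3 + 9y^2 + 11y + 8)

Only n ≡ 2 (mod 3) is unaccounted for. Put n = 3y+2:
(3y+2)^3 - 3(3y+2)^2 + 11(3y+2) + 6 expands to 27y^3 + 27y^2 + 33y + 24,
and factoring out 3 leaves 3(9y^3 + 9y^2 + 11y + 8).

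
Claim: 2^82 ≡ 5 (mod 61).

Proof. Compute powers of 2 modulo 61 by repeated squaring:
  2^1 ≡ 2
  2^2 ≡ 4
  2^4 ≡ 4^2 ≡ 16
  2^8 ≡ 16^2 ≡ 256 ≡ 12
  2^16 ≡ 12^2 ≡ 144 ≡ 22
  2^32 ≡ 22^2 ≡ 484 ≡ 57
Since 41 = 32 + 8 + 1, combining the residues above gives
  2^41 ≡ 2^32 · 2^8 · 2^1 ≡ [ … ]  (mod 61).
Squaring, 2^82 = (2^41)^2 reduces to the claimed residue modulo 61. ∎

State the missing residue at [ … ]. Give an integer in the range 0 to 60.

2^32 · 2^8 · 2^1 ≡ 57 · 12 · 2 = 1368.
1368 mod 61 = 26, so 2^41 ≡ 26 (mod 61).

26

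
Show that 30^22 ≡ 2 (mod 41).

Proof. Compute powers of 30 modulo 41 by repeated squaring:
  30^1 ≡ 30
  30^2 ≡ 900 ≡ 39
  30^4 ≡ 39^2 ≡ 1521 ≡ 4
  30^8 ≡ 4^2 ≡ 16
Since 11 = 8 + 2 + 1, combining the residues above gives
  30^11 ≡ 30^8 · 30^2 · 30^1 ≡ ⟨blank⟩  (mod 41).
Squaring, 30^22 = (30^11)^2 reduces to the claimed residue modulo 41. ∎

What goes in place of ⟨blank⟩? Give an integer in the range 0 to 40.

24

30^8 · 30^2 · 30^1 ≡ 16 · 39 · 30 = 18720.
18720 mod 41 = 24, so 30^11 ≡ 24 (mod 41).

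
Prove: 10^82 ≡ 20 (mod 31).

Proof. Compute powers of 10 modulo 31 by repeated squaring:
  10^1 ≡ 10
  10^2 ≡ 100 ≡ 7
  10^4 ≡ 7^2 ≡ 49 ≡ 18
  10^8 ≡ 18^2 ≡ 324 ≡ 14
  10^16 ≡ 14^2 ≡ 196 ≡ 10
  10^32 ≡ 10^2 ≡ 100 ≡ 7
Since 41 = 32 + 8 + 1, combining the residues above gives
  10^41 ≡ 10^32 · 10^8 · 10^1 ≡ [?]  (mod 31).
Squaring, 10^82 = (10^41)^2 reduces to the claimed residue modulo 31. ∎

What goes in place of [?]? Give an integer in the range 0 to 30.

10^32 · 10^8 · 10^1 ≡ 7 · 14 · 10 = 980.
980 mod 31 = 19, so 10^41 ≡ 19 (mod 31).

19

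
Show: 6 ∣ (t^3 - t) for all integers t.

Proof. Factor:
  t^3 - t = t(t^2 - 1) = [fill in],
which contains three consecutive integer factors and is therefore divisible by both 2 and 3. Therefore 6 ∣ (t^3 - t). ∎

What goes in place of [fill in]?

t(t^2 - 1) = t(t - 1)(t + 1) = (t - 1)t(t + 1).
These three factors are consecutive integers, so their product is divisible by 6.

(t - 1)t(t + 1)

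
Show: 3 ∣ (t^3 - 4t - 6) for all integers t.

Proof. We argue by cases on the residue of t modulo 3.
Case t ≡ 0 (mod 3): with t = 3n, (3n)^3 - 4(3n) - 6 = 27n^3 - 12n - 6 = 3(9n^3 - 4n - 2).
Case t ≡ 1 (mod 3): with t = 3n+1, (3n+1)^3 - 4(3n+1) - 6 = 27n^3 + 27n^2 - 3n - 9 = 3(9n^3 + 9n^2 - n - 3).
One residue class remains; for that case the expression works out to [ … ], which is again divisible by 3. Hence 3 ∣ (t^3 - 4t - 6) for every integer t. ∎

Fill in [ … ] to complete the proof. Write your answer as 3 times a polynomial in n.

3(9n^3 + 18n^2 + 8n - 2)

The residues treated are {0, 1}, so the missing case is t ≡ 2 (mod 3); write t = 3n+2.
Then (3n+2)^3 - 4(3n+2) - 6 = 27n^3 + 54n^2 + 24n - 6 = 3(9n^3 + 18n^2 + 8n - 2).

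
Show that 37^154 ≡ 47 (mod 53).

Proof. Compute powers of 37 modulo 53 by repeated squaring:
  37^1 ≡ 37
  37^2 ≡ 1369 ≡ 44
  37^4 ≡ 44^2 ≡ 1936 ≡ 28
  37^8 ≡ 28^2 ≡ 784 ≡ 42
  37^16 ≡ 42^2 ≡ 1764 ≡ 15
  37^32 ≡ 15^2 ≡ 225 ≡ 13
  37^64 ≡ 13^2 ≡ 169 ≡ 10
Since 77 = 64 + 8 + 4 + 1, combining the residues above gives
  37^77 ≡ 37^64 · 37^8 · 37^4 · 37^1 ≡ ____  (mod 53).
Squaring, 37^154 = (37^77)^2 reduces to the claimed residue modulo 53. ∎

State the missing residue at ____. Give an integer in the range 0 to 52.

43

37^64 · 37^8 · 37^4 · 37^1 ≡ 10 · 42 · 28 · 37 = 435120.
435120 mod 53 = 43, so 37^77 ≡ 43 (mod 53).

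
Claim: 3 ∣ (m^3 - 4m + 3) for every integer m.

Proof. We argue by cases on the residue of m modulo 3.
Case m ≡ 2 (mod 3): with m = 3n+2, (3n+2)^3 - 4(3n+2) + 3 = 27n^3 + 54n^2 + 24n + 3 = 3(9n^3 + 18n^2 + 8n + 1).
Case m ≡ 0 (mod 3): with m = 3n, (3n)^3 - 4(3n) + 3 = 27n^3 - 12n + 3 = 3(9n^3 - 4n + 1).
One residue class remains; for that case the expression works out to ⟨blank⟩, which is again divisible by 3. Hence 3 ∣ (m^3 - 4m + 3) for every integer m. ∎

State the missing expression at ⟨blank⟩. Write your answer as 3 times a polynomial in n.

The residues treated are {2, 0}, so the missing case is m ≡ 1 (mod 3); write m = 3n+1.
Then (3n+1)^3 - 4(3n+1) + 3 = 27n^3 + 27n^2 - 3n = 3(9n^3 + 9n^2 - n).

3(9n^3 + 9n^2 - n)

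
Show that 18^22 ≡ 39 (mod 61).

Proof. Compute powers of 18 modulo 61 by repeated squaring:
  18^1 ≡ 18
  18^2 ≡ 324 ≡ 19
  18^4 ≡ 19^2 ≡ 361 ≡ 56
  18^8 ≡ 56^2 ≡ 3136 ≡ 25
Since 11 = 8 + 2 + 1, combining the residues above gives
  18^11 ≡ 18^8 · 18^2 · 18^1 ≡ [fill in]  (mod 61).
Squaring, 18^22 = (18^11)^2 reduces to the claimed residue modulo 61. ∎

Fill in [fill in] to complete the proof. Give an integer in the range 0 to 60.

Multiply the listed residues: 25 · 19 · 18 = 475 → 8550.
Reducing modulo 61: 8550 = 140·61 + 10, so 18^11 ≡ 10.

10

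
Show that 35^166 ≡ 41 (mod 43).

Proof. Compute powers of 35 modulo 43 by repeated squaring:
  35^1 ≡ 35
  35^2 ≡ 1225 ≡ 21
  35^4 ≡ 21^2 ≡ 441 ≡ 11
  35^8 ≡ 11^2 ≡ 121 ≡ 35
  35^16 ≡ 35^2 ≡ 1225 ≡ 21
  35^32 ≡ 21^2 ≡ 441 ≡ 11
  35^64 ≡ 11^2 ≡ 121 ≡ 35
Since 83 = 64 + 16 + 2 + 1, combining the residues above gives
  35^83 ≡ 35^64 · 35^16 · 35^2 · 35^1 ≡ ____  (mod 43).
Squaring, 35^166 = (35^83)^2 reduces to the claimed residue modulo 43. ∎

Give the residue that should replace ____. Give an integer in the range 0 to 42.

16

Multiply the listed residues: 35 · 21 · 21 · 35 = 735 → 15435 → 540225.
Reducing modulo 43: 540225 = 12563·43 + 16, so 35^83 ≡ 16.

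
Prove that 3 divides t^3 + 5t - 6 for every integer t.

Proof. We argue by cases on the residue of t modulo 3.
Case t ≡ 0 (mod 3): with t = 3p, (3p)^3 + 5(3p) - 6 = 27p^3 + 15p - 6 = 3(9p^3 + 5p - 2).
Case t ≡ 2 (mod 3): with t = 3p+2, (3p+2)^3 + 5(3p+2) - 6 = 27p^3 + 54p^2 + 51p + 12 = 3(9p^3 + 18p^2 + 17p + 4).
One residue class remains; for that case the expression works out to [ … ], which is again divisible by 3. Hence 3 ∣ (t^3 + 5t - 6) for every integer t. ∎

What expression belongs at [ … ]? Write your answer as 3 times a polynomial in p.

The residues treated are {0, 2}, so the missing case is t ≡ 1 (mod 3); write t = 3p+1.
Then (3p+1)^3 + 5(3p+1) - 6 = 27p^3 + 27p^2 + 24p = 3(9p^3 + 9p^2 + 8p).

3(9p^3 + 9p^2 + 8p)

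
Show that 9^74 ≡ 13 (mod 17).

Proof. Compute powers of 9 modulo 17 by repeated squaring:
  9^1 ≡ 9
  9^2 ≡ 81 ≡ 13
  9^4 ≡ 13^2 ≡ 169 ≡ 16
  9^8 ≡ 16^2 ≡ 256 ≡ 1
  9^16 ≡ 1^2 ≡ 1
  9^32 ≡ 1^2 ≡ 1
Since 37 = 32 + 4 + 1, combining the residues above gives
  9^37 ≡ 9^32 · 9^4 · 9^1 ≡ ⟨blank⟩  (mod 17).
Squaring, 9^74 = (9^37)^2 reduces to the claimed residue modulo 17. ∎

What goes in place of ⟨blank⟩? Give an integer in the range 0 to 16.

Multiply the listed residues: 1 · 16 · 9 = 16 → 144.
Reducing modulo 17: 144 = 8·17 + 8, so 9^37 ≡ 8.

8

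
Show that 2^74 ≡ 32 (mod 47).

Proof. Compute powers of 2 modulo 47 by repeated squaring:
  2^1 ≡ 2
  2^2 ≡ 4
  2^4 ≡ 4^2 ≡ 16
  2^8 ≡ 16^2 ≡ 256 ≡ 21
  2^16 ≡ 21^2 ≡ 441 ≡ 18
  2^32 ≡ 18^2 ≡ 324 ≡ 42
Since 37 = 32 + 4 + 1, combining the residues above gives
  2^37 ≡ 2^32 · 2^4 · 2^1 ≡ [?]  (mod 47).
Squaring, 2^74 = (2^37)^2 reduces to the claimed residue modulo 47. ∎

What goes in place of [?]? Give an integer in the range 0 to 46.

Multiply the listed residues: 42 · 16 · 2 = 672 → 1344.
Reducing modulo 47: 1344 = 28·47 + 28, so 2^37 ≡ 28.

28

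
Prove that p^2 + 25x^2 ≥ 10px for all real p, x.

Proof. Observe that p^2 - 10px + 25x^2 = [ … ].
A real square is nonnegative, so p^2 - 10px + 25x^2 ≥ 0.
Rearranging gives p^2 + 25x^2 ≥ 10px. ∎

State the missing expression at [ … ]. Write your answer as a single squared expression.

(p - 5x)^2

The leading and trailing coefficients are 1^2 and 5^2, and 10 = 2·1·5, so the trinomial is (p - 5x)^2.
Hence p^2 - 10px + 25x^2 ≥ 0.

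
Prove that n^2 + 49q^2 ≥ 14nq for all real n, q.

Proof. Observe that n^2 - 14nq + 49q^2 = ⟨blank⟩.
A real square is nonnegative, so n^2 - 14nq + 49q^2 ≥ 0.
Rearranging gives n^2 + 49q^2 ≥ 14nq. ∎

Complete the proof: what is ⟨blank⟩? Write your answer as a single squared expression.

n^2 - 14nq + 49q^2 is a perfect-square trinomial: the outer terms are (n)^2 and (7q)^2, and the cross term is -2·n·7q.
So n^2 - 14nq + 49q^2 = (n - 7q)^2 ≥ 0.

(n - 7q)^2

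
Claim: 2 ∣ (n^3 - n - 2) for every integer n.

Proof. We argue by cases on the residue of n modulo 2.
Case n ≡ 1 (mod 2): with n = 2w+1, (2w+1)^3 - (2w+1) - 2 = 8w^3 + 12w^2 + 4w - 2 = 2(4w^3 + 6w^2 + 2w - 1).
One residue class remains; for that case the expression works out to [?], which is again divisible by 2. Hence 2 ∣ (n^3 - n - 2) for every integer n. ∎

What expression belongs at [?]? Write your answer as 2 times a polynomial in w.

2(4w^3 - w - 1)

The residues treated are {1}, so the missing case is n ≡ 0 (mod 2); write n = 2w.
Then (2w)^3 - (2w) - 2 = 8w^3 - 2w - 2 = 2(4w^3 - w - 1).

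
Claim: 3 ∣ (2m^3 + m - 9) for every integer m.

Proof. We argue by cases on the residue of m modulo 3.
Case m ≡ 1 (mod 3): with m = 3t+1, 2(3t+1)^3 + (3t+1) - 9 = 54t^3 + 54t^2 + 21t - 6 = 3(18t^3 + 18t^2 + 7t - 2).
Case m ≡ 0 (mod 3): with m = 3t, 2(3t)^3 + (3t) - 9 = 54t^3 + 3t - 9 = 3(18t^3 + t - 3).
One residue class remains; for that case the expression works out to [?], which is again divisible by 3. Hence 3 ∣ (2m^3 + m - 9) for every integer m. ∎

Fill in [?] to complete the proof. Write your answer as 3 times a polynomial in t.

3(18t^3 + 36t^2 + 25t + 3)

The residues treated are {1, 0}, so the missing case is m ≡ 2 (mod 3); write m = 3t+2.
Then 2(3t+2)^3 + (3t+2) - 9 = 54t^3 + 108t^2 + 75t + 9 = 3(18t^3 + 36t^2 + 25t + 3).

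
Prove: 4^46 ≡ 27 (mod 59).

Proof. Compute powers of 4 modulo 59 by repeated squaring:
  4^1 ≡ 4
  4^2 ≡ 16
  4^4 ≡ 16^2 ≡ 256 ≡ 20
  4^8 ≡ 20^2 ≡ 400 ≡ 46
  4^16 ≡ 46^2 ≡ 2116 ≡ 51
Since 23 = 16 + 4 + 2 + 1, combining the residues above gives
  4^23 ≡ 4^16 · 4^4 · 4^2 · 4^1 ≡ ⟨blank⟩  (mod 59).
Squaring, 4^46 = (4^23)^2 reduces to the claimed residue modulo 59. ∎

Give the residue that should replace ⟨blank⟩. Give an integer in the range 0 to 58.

4^16 · 4^4 · 4^2 · 4^1 ≡ 51 · 20 · 16 · 4 = 65280.
65280 mod 59 = 26, so 4^23 ≡ 26 (mod 59).

26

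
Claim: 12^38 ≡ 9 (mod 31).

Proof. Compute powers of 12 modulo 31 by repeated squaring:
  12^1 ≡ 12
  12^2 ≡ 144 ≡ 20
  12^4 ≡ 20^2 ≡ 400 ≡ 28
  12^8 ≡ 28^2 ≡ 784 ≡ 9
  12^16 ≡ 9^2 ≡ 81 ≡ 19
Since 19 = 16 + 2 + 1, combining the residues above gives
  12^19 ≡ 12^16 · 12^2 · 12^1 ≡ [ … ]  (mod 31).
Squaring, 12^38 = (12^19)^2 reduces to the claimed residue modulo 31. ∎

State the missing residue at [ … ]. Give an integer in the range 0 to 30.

Multiply the listed residues: 19 · 20 · 12 = 380 → 4560.
Reducing modulo 31: 4560 = 147·31 + 3, so 12^19 ≡ 3.

3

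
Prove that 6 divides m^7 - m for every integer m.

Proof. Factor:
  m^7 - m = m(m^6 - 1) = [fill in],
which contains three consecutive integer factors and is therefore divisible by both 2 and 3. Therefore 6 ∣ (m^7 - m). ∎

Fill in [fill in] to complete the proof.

(m - 1)m(m + 1)(m^4 + m^2 + 1)

m^6 - 1 = (m^2 - 1)(m^4 + m^2 + 1), and m^2 - 1 = (m-1)(m+1).
So m(m^6 - 1) = (m - 1)m(m + 1)(m^4 + m^2 + 1).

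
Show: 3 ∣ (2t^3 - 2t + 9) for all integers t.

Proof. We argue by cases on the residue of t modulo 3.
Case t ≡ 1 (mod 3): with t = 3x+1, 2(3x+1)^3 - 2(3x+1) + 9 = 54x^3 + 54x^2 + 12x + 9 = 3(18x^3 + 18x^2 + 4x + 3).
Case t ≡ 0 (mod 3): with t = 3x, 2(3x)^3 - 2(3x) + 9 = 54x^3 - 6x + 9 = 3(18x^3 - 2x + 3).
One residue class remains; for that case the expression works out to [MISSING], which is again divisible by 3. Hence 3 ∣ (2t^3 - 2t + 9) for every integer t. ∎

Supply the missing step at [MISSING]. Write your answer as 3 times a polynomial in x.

The residues treated are {1, 0}, so the missing case is t ≡ 2 (mod 3); write t = 3x+2.
Then 2(3x+2)^3 - 2(3x+2) + 9 = 54x^3 + 108x^2 + 66x + 21 = 3(18x^3 + 36x^2 + 22x + 7).

3(18x^3 + 36x^2 + 22x + 7)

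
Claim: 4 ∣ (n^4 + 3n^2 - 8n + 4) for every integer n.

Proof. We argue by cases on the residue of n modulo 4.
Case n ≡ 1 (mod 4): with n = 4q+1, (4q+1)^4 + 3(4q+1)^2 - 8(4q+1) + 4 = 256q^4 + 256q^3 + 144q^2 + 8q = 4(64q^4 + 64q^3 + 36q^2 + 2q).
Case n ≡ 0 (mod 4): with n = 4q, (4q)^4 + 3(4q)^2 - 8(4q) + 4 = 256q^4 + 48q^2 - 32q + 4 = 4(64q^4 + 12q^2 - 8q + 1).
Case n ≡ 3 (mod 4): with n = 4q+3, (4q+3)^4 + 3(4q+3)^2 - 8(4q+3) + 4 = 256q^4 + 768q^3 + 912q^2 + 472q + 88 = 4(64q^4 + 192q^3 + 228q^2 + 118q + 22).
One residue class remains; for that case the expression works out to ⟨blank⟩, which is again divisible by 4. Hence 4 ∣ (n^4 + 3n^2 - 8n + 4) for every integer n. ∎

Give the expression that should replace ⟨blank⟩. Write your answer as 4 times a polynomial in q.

Only n ≡ 2 (mod 4) is unaccounted for. Put n = 4q+2:
(4q+2)^4 + 3(4q+2)^2 - 8(4q+2) + 4 expands to 256q^4 + 512q^3 + 432q^2 + 144q + 16,
and factoring out 4 leaves 4(64q^4 + 128q^3 + 108q^2 + 36q + 4).

4(64q^4 + 128q^3 + 108q^2 + 36q + 4)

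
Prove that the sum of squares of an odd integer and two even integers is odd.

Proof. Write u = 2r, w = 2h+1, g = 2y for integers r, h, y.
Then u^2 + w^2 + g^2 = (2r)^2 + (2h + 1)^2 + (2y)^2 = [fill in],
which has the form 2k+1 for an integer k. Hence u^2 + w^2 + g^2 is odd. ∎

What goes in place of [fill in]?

Expanding: (2r)^2 + (2h + 1)^2 + (2y)^2 = 4h^2 + 4h + 4r^2 + 4y^2 + 1.
Every term except the constant is even, so this is 2(2h^2 + 2h + 2r^2 + 2y^2) + 1,
and 2h^2 + 2h + 2r^2 + 2y^2 ∈ ℤ gives the required form.

2(2h^2 + 2h + 2r^2 + 2y^2) + 1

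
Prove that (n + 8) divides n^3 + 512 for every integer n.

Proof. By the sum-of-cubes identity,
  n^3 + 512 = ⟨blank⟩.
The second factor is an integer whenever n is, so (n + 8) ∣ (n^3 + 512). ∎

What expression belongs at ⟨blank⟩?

a^3 + b^3 = (a + b)(a^2 - ab + b^2). With a = n, b = 8:
n^3 + 512 = (n + 8)(n^2 - 8n + 64).

(n + 8)(n^2 - 8n + 64)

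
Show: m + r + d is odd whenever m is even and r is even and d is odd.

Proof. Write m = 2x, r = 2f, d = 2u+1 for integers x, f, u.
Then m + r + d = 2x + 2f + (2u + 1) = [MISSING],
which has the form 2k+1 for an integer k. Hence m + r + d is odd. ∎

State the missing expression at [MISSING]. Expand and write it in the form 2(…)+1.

2x + 2f + (2u + 1) = 2f + 2u + 2x + 1
= 2(f + u + x) + 1.
Since f + u + x is an integer, the sum is of the form 2k+1 for an integer k.

2(f + u + x) + 1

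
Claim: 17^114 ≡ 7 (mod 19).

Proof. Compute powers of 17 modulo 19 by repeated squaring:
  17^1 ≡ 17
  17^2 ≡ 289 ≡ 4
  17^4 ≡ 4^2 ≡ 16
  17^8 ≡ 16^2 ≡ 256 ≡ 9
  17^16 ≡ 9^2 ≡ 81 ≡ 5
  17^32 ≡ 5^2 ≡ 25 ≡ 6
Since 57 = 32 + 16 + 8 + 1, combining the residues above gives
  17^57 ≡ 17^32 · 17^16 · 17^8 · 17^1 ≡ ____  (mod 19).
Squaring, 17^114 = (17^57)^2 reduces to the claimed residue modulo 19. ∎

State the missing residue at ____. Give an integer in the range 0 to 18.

17^32 · 17^16 · 17^8 · 17^1 ≡ 6 · 5 · 9 · 17 = 4590.
4590 mod 19 = 11, so 17^57 ≡ 11 (mod 19).

11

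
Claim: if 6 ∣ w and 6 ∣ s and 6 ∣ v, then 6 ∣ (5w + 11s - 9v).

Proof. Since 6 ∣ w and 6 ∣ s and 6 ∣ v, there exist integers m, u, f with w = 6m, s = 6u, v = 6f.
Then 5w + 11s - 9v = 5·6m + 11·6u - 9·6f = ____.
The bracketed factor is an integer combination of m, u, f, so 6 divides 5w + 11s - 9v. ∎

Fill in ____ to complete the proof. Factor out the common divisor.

6(-9f + 5m + 11u)

Each term has a factor of 6: 5·6m + 11·6u - 9·6f = 6·(-9f + 5m + 11u).
Since -9f + 5m + 11u is an integer, 6 ∣ (5w + 11s - 9v).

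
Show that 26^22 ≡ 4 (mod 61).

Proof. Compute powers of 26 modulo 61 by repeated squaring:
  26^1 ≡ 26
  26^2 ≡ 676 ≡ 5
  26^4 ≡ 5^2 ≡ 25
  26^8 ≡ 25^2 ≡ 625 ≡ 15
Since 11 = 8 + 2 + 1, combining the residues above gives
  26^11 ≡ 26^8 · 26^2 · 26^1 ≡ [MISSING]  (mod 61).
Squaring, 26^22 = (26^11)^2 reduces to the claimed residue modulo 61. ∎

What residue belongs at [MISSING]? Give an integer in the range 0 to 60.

Multiply the listed residues: 15 · 5 · 26 = 75 → 1950.
Reducing modulo 61: 1950 = 31·61 + 59, so 26^11 ≡ 59.

59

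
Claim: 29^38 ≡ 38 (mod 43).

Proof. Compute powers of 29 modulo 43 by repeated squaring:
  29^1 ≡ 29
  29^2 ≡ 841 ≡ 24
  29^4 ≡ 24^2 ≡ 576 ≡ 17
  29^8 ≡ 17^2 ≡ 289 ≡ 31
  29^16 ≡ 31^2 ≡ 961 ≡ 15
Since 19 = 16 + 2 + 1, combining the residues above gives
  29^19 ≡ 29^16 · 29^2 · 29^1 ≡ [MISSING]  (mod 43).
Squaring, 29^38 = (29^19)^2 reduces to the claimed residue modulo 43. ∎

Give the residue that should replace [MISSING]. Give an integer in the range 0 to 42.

29^16 · 29^2 · 29^1 ≡ 15 · 24 · 29 = 10440.
10440 mod 43 = 34, so 29^19 ≡ 34 (mod 43).

34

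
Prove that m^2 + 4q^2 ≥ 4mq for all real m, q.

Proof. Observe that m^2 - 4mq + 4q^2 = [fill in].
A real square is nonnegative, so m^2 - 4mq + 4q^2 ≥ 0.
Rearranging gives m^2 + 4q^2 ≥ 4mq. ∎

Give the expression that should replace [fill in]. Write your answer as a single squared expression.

m^2 - 4mq + 4q^2 is a perfect-square trinomial: the outer terms are (m)^2 and (2q)^2, and the cross term is -2·m·2q.
So m^2 - 4mq + 4q^2 = (m - 2q)^2 ≥ 0.

(m - 2q)^2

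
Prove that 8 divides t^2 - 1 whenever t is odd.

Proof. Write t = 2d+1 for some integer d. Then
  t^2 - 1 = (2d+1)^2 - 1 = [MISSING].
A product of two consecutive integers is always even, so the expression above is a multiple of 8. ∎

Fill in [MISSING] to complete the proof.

4d(d + 1)

(2d+1)^2 - 1 = 4d^2 + 4d + 1 - 1 = 4d^2 + 4d = 4d(d+1).
Since d and d+1 are consecutive, d(d+1) is even, and 4·(even) is a multiple of 8.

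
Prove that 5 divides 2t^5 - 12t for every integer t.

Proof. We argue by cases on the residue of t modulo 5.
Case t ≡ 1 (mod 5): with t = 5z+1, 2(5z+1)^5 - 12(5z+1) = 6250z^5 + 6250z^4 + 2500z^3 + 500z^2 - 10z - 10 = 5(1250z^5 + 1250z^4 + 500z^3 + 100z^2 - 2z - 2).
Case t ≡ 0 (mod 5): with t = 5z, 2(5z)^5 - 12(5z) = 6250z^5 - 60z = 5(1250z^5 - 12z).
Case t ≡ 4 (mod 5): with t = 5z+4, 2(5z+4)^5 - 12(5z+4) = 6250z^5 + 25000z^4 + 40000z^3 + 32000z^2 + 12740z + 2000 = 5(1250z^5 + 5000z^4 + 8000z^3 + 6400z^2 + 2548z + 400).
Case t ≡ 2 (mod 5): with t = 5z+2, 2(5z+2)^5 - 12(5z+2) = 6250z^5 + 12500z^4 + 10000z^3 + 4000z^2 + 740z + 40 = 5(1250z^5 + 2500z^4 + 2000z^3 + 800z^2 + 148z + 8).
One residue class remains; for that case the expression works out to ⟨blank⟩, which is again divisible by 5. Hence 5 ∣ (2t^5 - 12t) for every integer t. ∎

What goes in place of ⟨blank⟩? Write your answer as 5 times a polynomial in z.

The residues treated are {1, 0, 4, 2}, so the missing case is t ≡ 3 (mod 5); write t = 5z+3.
Then 2(5z+3)^5 - 12(5z+3) = 6250z^5 + 18750z^4 + 22500z^3 + 13500z^2 + 3990z + 450 = 5(1250z^5 + 3750z^4 + 4500z^3 + 2700z^2 + 798z + 90).

5(1250z^5 + 3750z^4 + 4500z^3 + 2700z^2 + 798z + 90)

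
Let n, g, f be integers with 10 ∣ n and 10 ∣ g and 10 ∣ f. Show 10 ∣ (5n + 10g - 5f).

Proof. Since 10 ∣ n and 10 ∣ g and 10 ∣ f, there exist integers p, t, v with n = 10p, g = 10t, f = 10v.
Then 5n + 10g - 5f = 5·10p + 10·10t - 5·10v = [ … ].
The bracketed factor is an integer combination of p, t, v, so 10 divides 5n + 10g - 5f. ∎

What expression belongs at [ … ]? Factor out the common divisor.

10(5p + 10t - 5v)

Pull the common 10 out of every term: 5·10p + 10·10t - 5·10v = 10(5p + 10t - 5v).
5p + 10t - 5v is an integer, which exhibits the divisibility.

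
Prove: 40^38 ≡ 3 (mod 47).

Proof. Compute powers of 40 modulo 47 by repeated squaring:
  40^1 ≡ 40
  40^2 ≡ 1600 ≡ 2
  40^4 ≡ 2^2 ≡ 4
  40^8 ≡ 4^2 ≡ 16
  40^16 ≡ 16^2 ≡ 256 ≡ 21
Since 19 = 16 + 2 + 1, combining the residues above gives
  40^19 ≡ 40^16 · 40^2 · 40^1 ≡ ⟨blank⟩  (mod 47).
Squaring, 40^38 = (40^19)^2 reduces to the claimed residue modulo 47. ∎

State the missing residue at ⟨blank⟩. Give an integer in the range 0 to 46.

40^16 · 40^2 · 40^1 ≡ 21 · 2 · 40 = 1680.
1680 mod 47 = 35, so 40^19 ≡ 35 (mod 47).

35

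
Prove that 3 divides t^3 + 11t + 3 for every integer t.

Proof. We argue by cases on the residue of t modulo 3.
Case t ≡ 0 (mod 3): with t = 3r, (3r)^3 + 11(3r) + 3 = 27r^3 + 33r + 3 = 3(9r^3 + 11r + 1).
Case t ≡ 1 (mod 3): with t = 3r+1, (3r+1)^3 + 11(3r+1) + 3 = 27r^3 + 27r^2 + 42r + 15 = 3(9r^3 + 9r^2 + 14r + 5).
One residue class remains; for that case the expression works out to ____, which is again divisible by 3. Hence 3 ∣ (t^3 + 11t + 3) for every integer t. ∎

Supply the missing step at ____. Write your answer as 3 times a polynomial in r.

The residues treated are {0, 1}, so the missing case is t ≡ 2 (mod 3); write t = 3r+2.
Then (3r+2)^3 + 11(3r+2) + 3 = 27r^3 + 54r^2 + 69r + 33 = 3(9r^3 + 18r^2 + 23r + 11).

3(9r^3 + 18r^2 + 23r + 11)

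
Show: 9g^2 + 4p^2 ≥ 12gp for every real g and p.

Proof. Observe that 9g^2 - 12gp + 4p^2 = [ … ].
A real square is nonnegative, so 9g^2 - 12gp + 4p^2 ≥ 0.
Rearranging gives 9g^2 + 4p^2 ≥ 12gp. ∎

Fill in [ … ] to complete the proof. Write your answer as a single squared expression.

The leading and trailing coefficients are 3^2 and 2^2, and 12 = 2·3·2, so the trinomial is (3g - 2p)^2.
Hence 9g^2 - 12gp + 4p^2 ≥ 0.

(3g - 2p)^2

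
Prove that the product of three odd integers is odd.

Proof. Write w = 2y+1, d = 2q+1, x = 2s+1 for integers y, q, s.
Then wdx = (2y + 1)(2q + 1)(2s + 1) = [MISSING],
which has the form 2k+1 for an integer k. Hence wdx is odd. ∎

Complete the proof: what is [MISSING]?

Expanding: (2y + 1)(2q + 1)(2s + 1) = 8qsy + 4qs + 4qy + 2q + 4sy + 2s + 2y + 1.
Every term except the constant is even, so this is 2(4qsy + 2qs + 2qy + q + 2sy + s + y) + 1,
and 4qsy + 2qs + 2qy + q + 2sy + s + y ∈ ℤ gives the required form.

2(4qsy + 2qs + 2qy + q + 2sy + s + y) + 1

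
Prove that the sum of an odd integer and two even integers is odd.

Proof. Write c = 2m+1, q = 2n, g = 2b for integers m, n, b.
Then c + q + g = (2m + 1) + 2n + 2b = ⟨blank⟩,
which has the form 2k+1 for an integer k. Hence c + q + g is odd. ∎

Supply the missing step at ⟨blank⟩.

2(b + m + n) + 1

Expanding: (2m + 1) + 2n + 2b = 2b + 2m + 2n + 1.
Every term except the constant is even, so this is 2(b + m + n) + 1,
and b + m + n ∈ ℤ gives the required form.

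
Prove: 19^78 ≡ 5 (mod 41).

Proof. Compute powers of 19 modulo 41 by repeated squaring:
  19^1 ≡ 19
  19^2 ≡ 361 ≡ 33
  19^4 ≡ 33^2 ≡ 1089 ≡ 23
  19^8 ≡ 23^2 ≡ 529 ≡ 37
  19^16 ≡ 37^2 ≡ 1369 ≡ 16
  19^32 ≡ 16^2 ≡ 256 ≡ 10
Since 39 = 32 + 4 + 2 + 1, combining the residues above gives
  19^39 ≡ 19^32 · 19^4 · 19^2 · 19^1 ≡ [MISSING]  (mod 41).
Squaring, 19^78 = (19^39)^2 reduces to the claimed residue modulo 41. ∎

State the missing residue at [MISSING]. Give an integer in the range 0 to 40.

13

Multiply the listed residues: 10 · 23 · 33 · 19 = 230 → 7590 → 144210.
Reducing modulo 41: 144210 = 3517·41 + 13, so 19^39 ≡ 13.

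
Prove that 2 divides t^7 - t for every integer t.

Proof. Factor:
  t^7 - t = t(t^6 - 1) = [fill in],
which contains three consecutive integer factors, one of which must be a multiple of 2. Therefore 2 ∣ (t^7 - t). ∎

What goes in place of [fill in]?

t^6 - 1 = (t^2 - 1)(t^4 + t^2 + 1), and t^2 - 1 = (t-1)(t+1).
So t(t^6 - 1) = (t - 1)t(t + 1)(t^4 + t^2 + 1).

(t - 1)t(t + 1)(t^4 + t^2 + 1)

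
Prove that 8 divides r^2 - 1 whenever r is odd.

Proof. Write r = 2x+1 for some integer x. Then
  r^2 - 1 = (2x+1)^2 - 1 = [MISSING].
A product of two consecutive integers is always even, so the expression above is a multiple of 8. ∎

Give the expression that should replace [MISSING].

4x(x + 1)

(2x+1)^2 - 1 = 4x^2 + 4x + 1 - 1 = 4x^2 + 4x = 4x(x+1).
Since x and x+1 are consecutive, x(x+1) is even, and 4·(even) is a multiple of 8.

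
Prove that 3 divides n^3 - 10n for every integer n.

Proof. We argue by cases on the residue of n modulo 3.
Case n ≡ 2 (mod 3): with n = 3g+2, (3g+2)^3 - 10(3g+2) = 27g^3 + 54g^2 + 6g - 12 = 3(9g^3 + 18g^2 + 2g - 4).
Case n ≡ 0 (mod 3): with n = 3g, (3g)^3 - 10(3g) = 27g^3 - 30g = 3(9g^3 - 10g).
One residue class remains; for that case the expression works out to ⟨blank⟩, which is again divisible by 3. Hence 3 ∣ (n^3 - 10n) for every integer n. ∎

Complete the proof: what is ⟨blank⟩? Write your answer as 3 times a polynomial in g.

Only n ≡ 1 (mod 3) is unaccounted for. Put n = 3g+1:
(3g+1)^3 - 10(3g+1) expands to 27g^3 + 27g^2 - 21g - 9,
and factoring out 3 leaves 3(9g^3 + 9g^2 - 7g - 3).

3(9g^3 + 9g^2 - 7g - 3)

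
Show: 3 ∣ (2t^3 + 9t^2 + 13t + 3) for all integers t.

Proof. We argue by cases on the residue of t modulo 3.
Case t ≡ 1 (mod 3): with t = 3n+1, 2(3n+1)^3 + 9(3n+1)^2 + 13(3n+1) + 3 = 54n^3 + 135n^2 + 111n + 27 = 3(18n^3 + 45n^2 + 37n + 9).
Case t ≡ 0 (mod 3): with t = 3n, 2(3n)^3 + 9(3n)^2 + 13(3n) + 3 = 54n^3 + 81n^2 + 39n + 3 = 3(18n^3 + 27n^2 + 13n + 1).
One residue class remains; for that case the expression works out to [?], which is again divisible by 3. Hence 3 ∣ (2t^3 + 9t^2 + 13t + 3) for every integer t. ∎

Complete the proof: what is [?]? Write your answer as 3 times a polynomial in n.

The residues treated are {1, 0}, so the missing case is t ≡ 2 (mod 3); write t = 3n+2.
Then 2(3n+2)^3 + 9(3n+2)^2 + 13(3n+2) + 3 = 54n^3 + 189n^2 + 219n + 81 = 3(18n^3 + 63n^2 + 73n + 27).

3(18n^3 + 63n^2 + 73n + 27)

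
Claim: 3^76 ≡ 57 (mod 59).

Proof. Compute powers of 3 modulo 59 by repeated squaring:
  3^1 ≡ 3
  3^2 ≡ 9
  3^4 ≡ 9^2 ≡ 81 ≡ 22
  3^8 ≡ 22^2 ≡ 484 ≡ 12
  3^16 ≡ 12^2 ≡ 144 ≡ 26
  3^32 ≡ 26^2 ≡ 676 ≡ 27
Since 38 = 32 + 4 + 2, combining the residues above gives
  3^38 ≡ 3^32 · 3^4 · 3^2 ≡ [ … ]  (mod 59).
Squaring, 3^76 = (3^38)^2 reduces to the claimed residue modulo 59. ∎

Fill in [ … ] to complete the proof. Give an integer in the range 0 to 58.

3^32 · 3^4 · 3^2 ≡ 27 · 22 · 9 = 5346.
5346 mod 59 = 36, so 3^38 ≡ 36 (mod 59).

36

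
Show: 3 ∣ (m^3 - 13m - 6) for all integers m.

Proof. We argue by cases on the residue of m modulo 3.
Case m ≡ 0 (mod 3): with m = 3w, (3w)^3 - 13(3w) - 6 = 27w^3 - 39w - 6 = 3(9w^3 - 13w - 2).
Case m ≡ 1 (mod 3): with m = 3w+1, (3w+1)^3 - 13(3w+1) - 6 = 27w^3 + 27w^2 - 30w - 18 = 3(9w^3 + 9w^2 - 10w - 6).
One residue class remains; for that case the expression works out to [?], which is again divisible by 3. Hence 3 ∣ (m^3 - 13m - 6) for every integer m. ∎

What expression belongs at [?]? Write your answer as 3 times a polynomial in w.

The residues treated are {0, 1}, so the missing case is m ≡ 2 (mod 3); write m = 3w+2.
Then (3w+2)^3 - 13(3w+2) - 6 = 27w^3 + 54w^2 - 3w - 24 = 3(9w^3 + 18w^2 - w - 8).

3(9w^3 + 18w^2 - w - 8)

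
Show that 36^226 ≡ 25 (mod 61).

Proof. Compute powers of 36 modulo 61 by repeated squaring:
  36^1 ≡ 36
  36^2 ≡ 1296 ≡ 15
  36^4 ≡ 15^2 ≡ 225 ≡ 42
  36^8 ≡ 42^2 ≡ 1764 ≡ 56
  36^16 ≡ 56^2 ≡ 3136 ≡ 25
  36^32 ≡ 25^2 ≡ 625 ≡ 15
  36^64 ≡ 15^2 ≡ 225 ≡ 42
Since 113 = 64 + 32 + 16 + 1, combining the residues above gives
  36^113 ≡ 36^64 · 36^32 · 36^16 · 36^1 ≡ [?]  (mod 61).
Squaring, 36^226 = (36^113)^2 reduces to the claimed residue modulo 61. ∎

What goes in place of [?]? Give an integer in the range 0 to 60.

36^64 · 36^32 · 36^16 · 36^1 ≡ 42 · 15 · 25 · 36 = 567000.
567000 mod 61 = 5, so 36^113 ≡ 5 (mod 61).

5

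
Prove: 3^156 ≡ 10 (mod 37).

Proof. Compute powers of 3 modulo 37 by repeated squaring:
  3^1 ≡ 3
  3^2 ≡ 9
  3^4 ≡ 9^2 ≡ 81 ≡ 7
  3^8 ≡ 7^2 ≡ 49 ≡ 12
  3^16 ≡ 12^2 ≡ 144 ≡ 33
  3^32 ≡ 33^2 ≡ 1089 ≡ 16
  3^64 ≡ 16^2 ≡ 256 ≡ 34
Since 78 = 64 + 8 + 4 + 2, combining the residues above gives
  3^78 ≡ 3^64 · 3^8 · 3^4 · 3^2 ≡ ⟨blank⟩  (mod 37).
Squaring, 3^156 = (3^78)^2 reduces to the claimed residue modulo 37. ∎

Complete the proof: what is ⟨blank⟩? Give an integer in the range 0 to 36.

26

Multiply the listed residues: 34 · 12 · 7 · 9 = 408 → 2856 → 25704.
Reducing modulo 37: 25704 = 694·37 + 26, so 3^78 ≡ 26.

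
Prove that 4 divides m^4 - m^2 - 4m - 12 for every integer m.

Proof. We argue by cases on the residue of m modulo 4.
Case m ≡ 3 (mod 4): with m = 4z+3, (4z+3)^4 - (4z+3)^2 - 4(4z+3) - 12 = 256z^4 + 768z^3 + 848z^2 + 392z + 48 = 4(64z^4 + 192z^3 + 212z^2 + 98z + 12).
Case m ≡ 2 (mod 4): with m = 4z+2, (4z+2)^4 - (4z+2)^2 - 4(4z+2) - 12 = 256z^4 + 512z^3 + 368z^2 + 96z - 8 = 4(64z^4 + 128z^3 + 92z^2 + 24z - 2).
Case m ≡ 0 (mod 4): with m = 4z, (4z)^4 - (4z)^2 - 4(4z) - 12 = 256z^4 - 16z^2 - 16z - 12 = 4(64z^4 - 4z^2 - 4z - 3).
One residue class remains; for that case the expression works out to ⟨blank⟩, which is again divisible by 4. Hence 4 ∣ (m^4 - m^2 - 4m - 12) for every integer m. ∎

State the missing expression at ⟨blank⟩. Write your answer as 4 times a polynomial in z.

Only m ≡ 1 (mod 4) is unaccounted for. Put m = 4z+1:
(4z+1)^4 - (4z+1)^2 - 4(4z+1) - 12 expands to 256z^4 + 256z^3 + 80z^2 - 8z - 16,
and factoring out 4 leaves 4(64z^4 + 64z^3 + 20z^2 - 2z - 4).

4(64z^4 + 64z^3 + 20z^2 - 2z - 4)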